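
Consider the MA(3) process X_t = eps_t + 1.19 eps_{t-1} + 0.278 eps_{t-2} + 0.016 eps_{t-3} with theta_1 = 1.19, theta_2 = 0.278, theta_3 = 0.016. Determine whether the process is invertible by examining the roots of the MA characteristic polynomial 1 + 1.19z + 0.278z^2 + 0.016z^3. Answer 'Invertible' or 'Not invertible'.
\text{Invertible}

The MA(q) characteristic polynomial is P(z) = 1 + 1.19z + 0.278z^2 + 0.016z^3.
Invertibility requires all roots to lie outside the unit circle, i.e. |z| > 1 for every root.
Degree 3: look for a simple real root z0 first, then factor out (1 - z/z0) and solve the remaining quadratic.
Testing z0 = -5: P(-5) = 1 + (1.19)(-5) + (0.278)(-5)^2 + (0.016)(-5)^3
  = 1 + (-5.95) + (6.95) + (-2) = 0.  So z_0 = -5 is a root, |z_0| = 5.
Divide out the factor (1 + 0.2 z) = (1 - z/z0) (since 1/z0 = -0.2):
  P(z) = (1 + 0.2 z)(1 + (0.99) z + (0.08) z^2)
  [check: z-coef 0.99 - (-0.2) = 1.19; z^2-coef 0.08 - (-0.2)(0.99) = 0.278; z^3-coef -(-0.2)(0.08) = 0.016.]
Remaining roots from the quadratic factor 1 + (0.99) z + (0.08) z^2:
  Set 1 + (0.99) z + (0.08) z^2 = 0, i.e. a z^2 + b z + c = 0 with a = 0.08, b = 0.99, c = 1.
  Discriminant D = b^2 - 4ac = (0.99)^2 - 4*(0.08)*1 = 0.9801 - (0.32) = 0.6601.
  D >= 0, so the roots are real: z = (-b +/- sqrt(D)) / (2a) = (-0.99 +/- 0.812465) / (0.16).
    z_1 = (-0.99 + 0.812465) / (0.16) = -1.1096,   |z_1| = 1.1096.
    z_2 = (-0.99 - 0.812465) / (0.16) = -11.2654,   |z_2| = 11.2654.
Moduli of all roots: 5.0000, 1.1096, 11.2654.
All moduli strictly greater than 1? Yes.
Verdict: Invertible.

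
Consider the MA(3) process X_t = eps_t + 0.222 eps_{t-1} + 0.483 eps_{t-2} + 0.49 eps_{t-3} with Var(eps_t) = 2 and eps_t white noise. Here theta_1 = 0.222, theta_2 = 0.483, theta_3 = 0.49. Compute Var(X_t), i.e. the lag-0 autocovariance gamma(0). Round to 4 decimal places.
\gamma(0) = 3.0453

For an MA(q) process X_t = eps_t + sum_i theta_i eps_{t-i} with
Var(eps_t) = sigma^2, the variance is
  gamma(0) = sigma^2 * (1 + sum_i theta_i^2).
  sum_i theta_i^2 = (0.222)^2 + (0.483)^2 + (0.49)^2 = 0.049284 + 0.233289 + 0.2401 = 0.522673.
  gamma(0) = 2 * (1 + 0.522673) = 2 * 1.522673 = 3.045346, which rounds to 3.0453.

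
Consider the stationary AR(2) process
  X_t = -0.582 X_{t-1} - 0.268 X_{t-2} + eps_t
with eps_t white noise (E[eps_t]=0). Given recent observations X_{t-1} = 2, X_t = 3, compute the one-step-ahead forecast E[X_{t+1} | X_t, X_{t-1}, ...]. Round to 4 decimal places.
E[X_{t+1} \mid \mathcal F_t] = -2.2820

For an AR(p) model X_t = c + sum_i phi_i X_{t-i} + eps_t, the
one-step-ahead conditional mean is
  E[X_{t+1} | X_t, ...] = c + sum_i phi_i X_{t+1-i}.
Substitute known values:
  E[X_{t+1} | ...] = (-0.582) * (3) + (-0.268) * (2)
                   = -2.2820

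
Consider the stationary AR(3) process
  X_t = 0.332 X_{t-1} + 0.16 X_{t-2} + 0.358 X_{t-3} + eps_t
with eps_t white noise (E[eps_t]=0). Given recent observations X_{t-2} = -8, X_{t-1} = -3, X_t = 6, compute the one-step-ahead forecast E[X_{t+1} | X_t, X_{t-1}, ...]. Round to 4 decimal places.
E[X_{t+1} \mid \mathcal F_t] = -1.3520

For an AR(p) model X_t = c + sum_i phi_i X_{t-i} + eps_t, the
one-step-ahead conditional mean is
  E[X_{t+1} | X_t, ...] = c + sum_i phi_i X_{t+1-i}.
Substitute known values:
  E[X_{t+1} | ...] = (0.332) * (6) + (0.16) * (-3) + (0.358) * (-8)
                   = -1.3520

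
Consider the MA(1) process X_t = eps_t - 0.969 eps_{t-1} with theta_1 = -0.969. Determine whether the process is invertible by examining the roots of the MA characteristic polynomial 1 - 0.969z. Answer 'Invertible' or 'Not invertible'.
\text{Invertible}

The MA(q) characteristic polynomial is P(z) = 1 - 0.969z.
Invertibility requires all roots to lie outside the unit circle, i.e. |z| > 1 for every root.
This is linear in z: 1 + (-0.969) z = 0  =>  z = -1/(-0.969) = 1.031992,  |z| = 1.031992.
Moduli of all roots: 1.0320.
All moduli strictly greater than 1? Yes.
Verdict: Invertible.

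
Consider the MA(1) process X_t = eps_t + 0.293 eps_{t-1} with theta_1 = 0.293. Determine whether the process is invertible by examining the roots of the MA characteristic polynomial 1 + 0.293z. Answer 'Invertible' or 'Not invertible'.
\text{Invertible}

The MA(q) characteristic polynomial is P(z) = 1 + 0.293z.
Invertibility requires all roots to lie outside the unit circle, i.e. |z| > 1 for every root.
This is linear in z: 1 + (0.293) z = 0  =>  z = -1/(0.293) = -3.412969,  |z| = 3.412969.
Moduli of all roots: 3.4130.
All moduli strictly greater than 1? Yes.
Verdict: Invertible.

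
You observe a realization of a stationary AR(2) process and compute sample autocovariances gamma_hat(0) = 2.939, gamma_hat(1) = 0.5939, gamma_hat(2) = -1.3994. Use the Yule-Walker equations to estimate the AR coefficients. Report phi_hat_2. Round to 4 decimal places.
\hat\phi_{2} = -0.5390

The Yule-Walker equations for an AR(p) process read, in matrix form,
  Gamma_p phi = r_p,   with   (Gamma_p)_{ij} = gamma(|i - j|),
                       (r_p)_i = gamma(i),   i,j = 1..p.
Substitute the sample gammas (Toeplitz matrix and right-hand side of size 2):
  Gamma_p = [[2.939, 0.5939], [0.5939, 2.939]]
  r_p     = [0.5939, -1.3994]
Written out:
  2.939 phi_1 + 0.5939 phi_2 = 0.5939
  0.5939 phi_1 + 2.939 phi_2 = -1.3994
Solve by Cramer's rule:
  det = gamma(0)^2 - gamma(1)^2 = (2.939)^2 - (0.5939)^2 = 8.637721 - 0.35271721 = 8.28500379
  phi_hat_1 = [gamma(1) gamma(0) - gamma(1) gamma(2)] / det = [(0.5939)(2.939) - (0.5939)(-1.3994)] / 8.28500379 = 2.57657576 / 8.28500379 = 0.311
  phi_hat_2 = [gamma(0) gamma(2) - gamma(1)^2] / det = [(2.939)(-1.3994) - (0.5939)^2] / 8.28500379 = -4.46555381 / 8.28500379 = -0.539
So phi_hat = [0.3110, -0.5390].
Therefore phi_hat_2 = -0.5390.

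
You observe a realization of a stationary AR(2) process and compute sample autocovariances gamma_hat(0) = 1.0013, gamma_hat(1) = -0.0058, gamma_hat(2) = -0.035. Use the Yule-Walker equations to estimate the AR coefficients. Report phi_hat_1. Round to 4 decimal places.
\hat\phi_{1} = -0.0060

The Yule-Walker equations for an AR(p) process read, in matrix form,
  Gamma_p phi = r_p,   with   (Gamma_p)_{ij} = gamma(|i - j|),
                       (r_p)_i = gamma(i),   i,j = 1..p.
Substitute the sample gammas (Toeplitz matrix and right-hand side of size 2):
  Gamma_p = [[1.0013, -0.0058], [-0.0058, 1.0013]]
  r_p     = [-0.0058, -0.035]
Written out:
  1.0013 phi_1 - 0.0058 phi_2 = -0.0058
  -0.0058 phi_1 + 1.0013 phi_2 = -0.035
Solve by Cramer's rule:
  det = gamma(0)^2 - gamma(1)^2 = (1.0013)^2 - (-0.0058)^2 = 1.00260169 - 0.00003364 = 1.00256805
  phi_hat_1 = [gamma(1) gamma(0) - gamma(1) gamma(2)] / det = [(-0.0058)(1.0013) - (-0.0058)(-0.035)] / 1.00256805 = -0.00601054 / 1.00256805 = -0.006
  phi_hat_2 = [gamma(0) gamma(2) - gamma(1)^2] / det = [(1.0013)(-0.035) - (-0.0058)^2] / 1.00256805 = -0.03507914 / 1.00256805 = -0.035
So phi_hat = [-0.0060, -0.0350].
Therefore phi_hat_1 = -0.0060.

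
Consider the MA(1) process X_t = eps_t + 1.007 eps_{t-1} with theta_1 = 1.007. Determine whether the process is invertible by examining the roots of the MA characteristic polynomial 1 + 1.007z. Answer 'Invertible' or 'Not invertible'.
\text{Not invertible}

The MA(q) characteristic polynomial is P(z) = 1 + 1.007z.
Invertibility requires all roots to lie outside the unit circle, i.e. |z| > 1 for every root.
This is linear in z: 1 + (1.007) z = 0  =>  z = -1/(1.007) = -0.993049,  |z| = 0.993049.
Moduli of all roots: 0.9930.
All moduli strictly greater than 1? No.
Verdict: Not invertible.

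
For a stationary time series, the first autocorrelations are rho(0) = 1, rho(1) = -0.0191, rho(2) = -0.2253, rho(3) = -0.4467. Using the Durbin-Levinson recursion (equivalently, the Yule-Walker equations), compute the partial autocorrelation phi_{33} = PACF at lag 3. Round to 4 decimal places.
\phi_{33} = -0.4810

The PACF at lag k is phi_{kk}, the last component of the solution
to the Yule-Walker system G_k phi = r_k where
  (G_k)_{ij} = rho(|i - j|), (r_k)_i = rho(i), i,j = 1..k.
Equivalently, Durbin-Levinson gives phi_{kk} iteratively:
  phi_{11} = rho(1)
  phi_{kk} = [rho(k) - sum_{j=1..k-1} phi_{k-1,j} rho(k-j)]
            / [1 - sum_{j=1..k-1} phi_{k-1,j} rho(j)],
  phi_{k,j} = phi_{k-1,j} - phi_{kk} phi_{k-1,k-j},  j = 1..k-1.
Step k = 1:
  phi_11 = rho(1) = -0.0191.
Step k = 2:
  phi_22 = [rho(2) - phi_11 rho(1)] / [1 - phi_11 rho(1)] = [-0.2253 - (-0.0191)(-0.0191)] / [1 - (-0.0191)(-0.0191)]
         = -0.22566481 / 0.99963519 = -0.225747.
  Update: phi_21 = phi_11 - phi_22 phi_11 = -0.0191 - (-0.225747)(-0.0191) = -0.023412.
Step k = 3:
  phi_33 = [rho(3) - phi_21 rho(2) - phi_22 rho(1)] / [1 - phi_21 rho(1) - phi_22 rho(2)]
    numerator   = -0.4467 - (-0.023412)(-0.2253) - (-0.225747)(-0.0191) = -0.45628644
    denominator = 1 - (-0.023412)(-0.0191) - (-0.225747)(-0.2253) = 0.948692
  phi_33 = -0.45628644 / 0.948692 = -0.481.
Therefore phi_{33} = -0.4810.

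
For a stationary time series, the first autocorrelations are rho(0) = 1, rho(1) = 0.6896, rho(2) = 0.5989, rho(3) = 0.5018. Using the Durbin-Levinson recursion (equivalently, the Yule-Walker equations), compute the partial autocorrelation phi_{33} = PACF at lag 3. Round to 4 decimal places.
\phi_{33} = 0.0479

The PACF at lag k is phi_{kk}, the last component of the solution
to the Yule-Walker system G_k phi = r_k where
  (G_k)_{ij} = rho(|i - j|), (r_k)_i = rho(i), i,j = 1..k.
Equivalently, Durbin-Levinson gives phi_{kk} iteratively:
  phi_{11} = rho(1)
  phi_{kk} = [rho(k) - sum_{j=1..k-1} phi_{k-1,j} rho(k-j)]
            / [1 - sum_{j=1..k-1} phi_{k-1,j} rho(j)],
  phi_{k,j} = phi_{k-1,j} - phi_{kk} phi_{k-1,k-j},  j = 1..k-1.
Step k = 1:
  phi_11 = rho(1) = 0.6896.
Step k = 2:
  phi_22 = [rho(2) - phi_11 rho(1)] / [1 - phi_11 rho(1)] = [0.5989 - (0.6896)(0.6896)] / [1 - (0.6896)(0.6896)]
         = 0.12335184 / 0.52445184 = 0.235201.
  Update: phi_21 = phi_11 - phi_22 phi_11 = 0.6896 - (0.235201)(0.6896) = 0.527405.
Step k = 3:
  phi_33 = [rho(3) - phi_21 rho(2) - phi_22 rho(1)] / [1 - phi_21 rho(1) - phi_22 rho(2)]
    numerator   = 0.5018 - (0.527405)(0.5989) - (0.235201)(0.6896) = 0.02374217
    denominator = 1 - (0.527405)(0.6896) - (0.235201)(0.5989) = 0.49543931
  phi_33 = 0.02374217 / 0.49543931 = 0.0479.
Therefore phi_{33} = 0.0479.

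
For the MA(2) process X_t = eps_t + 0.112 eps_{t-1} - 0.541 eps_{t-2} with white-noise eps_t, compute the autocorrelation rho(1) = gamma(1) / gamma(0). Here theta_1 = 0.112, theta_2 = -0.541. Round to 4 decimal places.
\rho(1) = 0.0394

For an MA(q) process with theta_0 = 1, the autocovariance is
  gamma(k) = sigma^2 * sum_{i=0..q-k} theta_i * theta_{i+k},
and rho(k) = gamma(k) / gamma(0). Sigma^2 cancels.
  numerator   = (1)*(0.112) + (0.112)*(-0.541) = 0.051408.
  denominator = (1)^2 + (0.112)^2 + (-0.541)^2 = 1.305225.
  rho(1) = 0.051408 / 1.305225 = 0.0394.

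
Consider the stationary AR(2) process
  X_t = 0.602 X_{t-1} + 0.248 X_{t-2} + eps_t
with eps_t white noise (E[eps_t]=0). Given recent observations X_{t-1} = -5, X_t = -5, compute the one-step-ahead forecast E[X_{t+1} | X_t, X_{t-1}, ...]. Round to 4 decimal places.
E[X_{t+1} \mid \mathcal F_t] = -4.2500

For an AR(p) model X_t = c + sum_i phi_i X_{t-i} + eps_t, the
one-step-ahead conditional mean is
  E[X_{t+1} | X_t, ...] = c + sum_i phi_i X_{t+1-i}.
Substitute known values:
  E[X_{t+1} | ...] = (0.602) * (-5) + (0.248) * (-5)
                   = -4.2500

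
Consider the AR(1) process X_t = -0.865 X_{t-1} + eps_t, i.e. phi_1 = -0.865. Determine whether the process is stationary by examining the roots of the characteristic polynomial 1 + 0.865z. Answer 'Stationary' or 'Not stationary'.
\text{Stationary}

The AR(p) characteristic polynomial is P(z) = 1 + 0.865z.
Stationarity requires all roots to lie outside the unit circle, i.e. |z| > 1 for every root.
This is linear in z: 1 + (0.865) z = 0  =>  z = -1/(0.865) = -1.156069,  |z| = 1.156069.
Moduli of all roots: 1.1561.
All moduli strictly greater than 1? Yes.
Verdict: Stationary.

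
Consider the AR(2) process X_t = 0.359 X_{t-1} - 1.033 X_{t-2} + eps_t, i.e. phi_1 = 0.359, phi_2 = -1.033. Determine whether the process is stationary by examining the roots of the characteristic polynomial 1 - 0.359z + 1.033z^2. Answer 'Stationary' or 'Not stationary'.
\text{Not stationary}

The AR(p) characteristic polynomial is P(z) = 1 - 0.359z + 1.033z^2.
Stationarity requires all roots to lie outside the unit circle, i.e. |z| > 1 for every root.
Set 1 + (-0.359) z + (1.033) z^2 = 0, i.e. a z^2 + b z + c = 0 with a = 1.033, b = -0.359, c = 1.
Discriminant D = b^2 - 4ac = (-0.359)^2 - 4*(1.033)*1 = 0.128881 - (4.132) = -4.003119.
D < 0, so the roots are the complex-conjugate pair z = (-b +/- i sqrt(-D)) / (2a) = 0.1738 +/- 0.9684i.
For a conjugate pair |z|^2 = z * conj(z) = (product of roots) = c/a = 1/(1.033) = 0.968054, so |z| = sqrt(0.968054) = 0.9839 for both roots.
Moduli of all roots: 0.9839, 0.9839.
All moduli strictly greater than 1? No.
Verdict: Not stationary.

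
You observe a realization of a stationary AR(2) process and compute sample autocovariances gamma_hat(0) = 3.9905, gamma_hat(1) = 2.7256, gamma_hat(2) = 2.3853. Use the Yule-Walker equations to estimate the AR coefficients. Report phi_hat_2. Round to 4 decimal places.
\hat\phi_{2} = 0.2460

The Yule-Walker equations for an AR(p) process read, in matrix form,
  Gamma_p phi = r_p,   with   (Gamma_p)_{ij} = gamma(|i - j|),
                       (r_p)_i = gamma(i),   i,j = 1..p.
Substitute the sample gammas (Toeplitz matrix and right-hand side of size 2):
  Gamma_p = [[3.9905, 2.7256], [2.7256, 3.9905]]
  r_p     = [2.7256, 2.3853]
Written out:
  3.9905 phi_1 + 2.7256 phi_2 = 2.7256
  2.7256 phi_1 + 3.9905 phi_2 = 2.3853
Solve by Cramer's rule:
  det = gamma(0)^2 - gamma(1)^2 = (3.9905)^2 - (2.7256)^2 = 15.92409025 - 7.42889536 = 8.49519489
  phi_hat_1 = [gamma(1) gamma(0) - gamma(1) gamma(2)] / det = [(2.7256)(3.9905) - (2.7256)(2.3853)] / 8.49519489 = 4.37513312 / 8.49519489 = 0.515
  phi_hat_2 = [gamma(0) gamma(2) - gamma(1)^2] / det = [(3.9905)(2.3853) - (2.7256)^2] / 8.49519489 = 2.08964429 / 8.49519489 = 0.246
So phi_hat = [0.5150, 0.2460].
Therefore phi_hat_2 = 0.2460.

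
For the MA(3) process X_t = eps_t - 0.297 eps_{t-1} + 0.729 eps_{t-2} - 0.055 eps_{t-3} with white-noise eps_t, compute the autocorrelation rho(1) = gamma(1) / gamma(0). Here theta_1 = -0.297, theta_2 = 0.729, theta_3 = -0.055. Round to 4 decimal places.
\rho(1) = -0.3412

For an MA(q) process with theta_0 = 1, the autocovariance is
  gamma(k) = sigma^2 * sum_{i=0..q-k} theta_i * theta_{i+k},
and rho(k) = gamma(k) / gamma(0). Sigma^2 cancels.
  numerator   = (1)*(-0.297) + (-0.297)*(0.729) + (0.729)*(-0.055) = -0.553608.
  denominator = (1)^2 + (-0.297)^2 + (0.729)^2 + (-0.055)^2 = 1.622675.
  rho(1) = -0.553608 / 1.622675 = -0.3412.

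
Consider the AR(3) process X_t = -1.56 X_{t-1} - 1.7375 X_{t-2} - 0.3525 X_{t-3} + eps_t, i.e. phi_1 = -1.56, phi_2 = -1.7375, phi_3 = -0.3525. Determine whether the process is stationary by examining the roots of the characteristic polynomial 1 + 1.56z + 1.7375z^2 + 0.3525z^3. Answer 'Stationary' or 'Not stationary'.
\text{Not stationary}

The AR(p) characteristic polynomial is P(z) = 1 + 1.56z + 1.7375z^2 + 0.3525z^3.
Stationarity requires all roots to lie outside the unit circle, i.e. |z| > 1 for every root.
Degree 3: look for a simple real root z0 first, then factor out (1 - z/z0) and solve the remaining quadratic.
Testing z0 = -4: P(-4) = 1 + (1.56)(-4) + (1.7375)(-4)^2 + (0.3525)(-4)^3
  = 1 + (-6.24) + (27.8) + (-22.56) = 0.  So z_0 = -4 is a root, |z_0| = 4.
Divide out the factor (1 + 0.25 z) = (1 - z/z0) (since 1/z0 = -0.25):
  P(z) = (1 + 0.25 z)(1 + (1.31) z + (1.41) z^2)
  [check: z-coef 1.31 - (-0.25) = 1.56; z^2-coef 1.41 - (-0.25)(1.31) = 1.7375; z^3-coef -(-0.25)(1.41) = 0.3525.]
Remaining roots from the quadratic factor 1 + (1.31) z + (1.41) z^2:
  Set 1 + (1.31) z + (1.41) z^2 = 0, i.e. a z^2 + b z + c = 0 with a = 1.41, b = 1.31, c = 1.
  Discriminant D = b^2 - 4ac = (1.31)^2 - 4*(1.41)*1 = 1.7161 - (5.64) = -3.9239.
  D < 0, so the roots are the complex-conjugate pair z = (-b +/- i sqrt(-D)) / (2a) = -0.4645 +/- 0.7024i.
  For a conjugate pair |z|^2 = z * conj(z) = (product of roots) = c/a = 1/(1.41) = 0.70922, so |z| = sqrt(0.70922) = 0.8422 for both roots.
Moduli of all roots: 4.0000, 0.8422, 0.8422.
All moduli strictly greater than 1? No.
Verdict: Not stationary.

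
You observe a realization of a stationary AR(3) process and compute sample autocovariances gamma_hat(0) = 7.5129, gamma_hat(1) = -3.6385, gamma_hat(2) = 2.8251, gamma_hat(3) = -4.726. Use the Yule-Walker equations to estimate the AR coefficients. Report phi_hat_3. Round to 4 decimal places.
\hat\phi_{3} = -0.5290

The Yule-Walker equations for an AR(p) process read, in matrix form,
  Gamma_p phi = r_p,   with   (Gamma_p)_{ij} = gamma(|i - j|),
                       (r_p)_i = gamma(i),   i,j = 1..p.
Substitute the sample gammas (Toeplitz matrix and right-hand side of size 3):
  Gamma_p = [[7.5129, -3.6385, 2.8251], [-3.6385, 7.5129, -3.6385], [2.8251, -3.6385, 7.5129]]
  r_p     = [-3.6385, 2.8251, -4.726]
Written out (R1..R3):
  (R1) 7.5129 phi_1 - 3.6385 phi_2 + 2.8251 phi_3 = -3.6385
  (R2) -3.6385 phi_1 + 7.5129 phi_2 - 3.6385 phi_3 = 2.8251
  (R3) 2.8251 phi_1 - 3.6385 phi_2 + 7.5129 phi_3 = -4.726
Gaussian elimination:
  R2 <- R2 - (-3.6385/7.5129) R1 = R2 - (-0.4843) R1:  5.750773 phi_2 - 2.270303 phi_3 = 1.062973
  R3 <- R3 - (2.8251/7.5129) R1 = R3 - (0.376033) R1:  -2.270303 phi_2 + 6.450569 phi_3 = -3.357803
  R3 <- R3 - (-2.270303/5.750773) R2 = R3 - (-0.394782) R2:  5.554293 phi_3 = -2.93816
Back-substitution:
  phi_hat_3 = -2.93816 / 5.554293 = -0.528989
  phi_hat_2 = (1.062973 - (-2.270303)(-0.528989)) / 5.750773 = -0.023995
  phi_hat_1 = (-3.6385 - (-3.6385)(-0.023995) - (2.8251)(-0.528989)) / 7.5129 = -0.297004
So phi_hat = [-0.2970, -0.0240, -0.5290].
Therefore phi_hat_3 = -0.5290.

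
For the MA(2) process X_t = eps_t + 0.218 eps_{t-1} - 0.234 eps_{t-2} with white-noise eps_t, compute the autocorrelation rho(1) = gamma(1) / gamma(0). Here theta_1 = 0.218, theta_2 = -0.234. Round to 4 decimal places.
\rho(1) = 0.1515

For an MA(q) process with theta_0 = 1, the autocovariance is
  gamma(k) = sigma^2 * sum_{i=0..q-k} theta_i * theta_{i+k},
and rho(k) = gamma(k) / gamma(0). Sigma^2 cancels.
  numerator   = (1)*(0.218) + (0.218)*(-0.234) = 0.166988.
  denominator = (1)^2 + (0.218)^2 + (-0.234)^2 = 1.10228.
  rho(1) = 0.166988 / 1.10228 = 0.1515.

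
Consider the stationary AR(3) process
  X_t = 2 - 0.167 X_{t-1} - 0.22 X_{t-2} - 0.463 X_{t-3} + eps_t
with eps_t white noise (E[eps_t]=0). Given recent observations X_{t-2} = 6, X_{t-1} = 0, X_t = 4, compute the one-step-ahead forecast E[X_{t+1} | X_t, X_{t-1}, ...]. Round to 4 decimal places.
E[X_{t+1} \mid \mathcal F_t] = -1.4460

For an AR(p) model X_t = c + sum_i phi_i X_{t-i} + eps_t, the
one-step-ahead conditional mean is
  E[X_{t+1} | X_t, ...] = c + sum_i phi_i X_{t+1-i}.
Substitute known values:
  E[X_{t+1} | ...] = 2 + (-0.167) * (4) + (-0.22) * (0) + (-0.463) * (6)
                   = -1.4460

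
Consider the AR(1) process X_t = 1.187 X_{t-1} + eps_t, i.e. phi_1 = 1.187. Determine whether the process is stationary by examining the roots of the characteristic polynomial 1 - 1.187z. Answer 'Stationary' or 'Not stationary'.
\text{Not stationary}

The AR(p) characteristic polynomial is P(z) = 1 - 1.187z.
Stationarity requires all roots to lie outside the unit circle, i.e. |z| > 1 for every root.
This is linear in z: 1 + (-1.187) z = 0  =>  z = -1/(-1.187) = 0.84246,  |z| = 0.84246.
Moduli of all roots: 0.8425.
All moduli strictly greater than 1? No.
Verdict: Not stationary.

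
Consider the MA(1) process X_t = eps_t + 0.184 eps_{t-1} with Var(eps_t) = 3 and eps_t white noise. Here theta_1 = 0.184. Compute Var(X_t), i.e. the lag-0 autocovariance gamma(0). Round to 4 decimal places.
\gamma(0) = 3.1016

For an MA(q) process X_t = eps_t + sum_i theta_i eps_{t-i} with
Var(eps_t) = sigma^2, the variance is
  gamma(0) = sigma^2 * (1 + sum_i theta_i^2).
  sum_i theta_i^2 = (0.184)^2 = 0.033856.
  gamma(0) = 3 * (1 + 0.033856) = 3 * 1.033856 = 3.101568, which rounds to 3.1016.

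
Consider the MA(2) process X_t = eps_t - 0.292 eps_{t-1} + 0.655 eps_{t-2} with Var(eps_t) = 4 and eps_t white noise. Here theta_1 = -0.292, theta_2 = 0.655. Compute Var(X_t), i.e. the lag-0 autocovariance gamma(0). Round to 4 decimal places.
\gamma(0) = 6.0572

For an MA(q) process X_t = eps_t + sum_i theta_i eps_{t-i} with
Var(eps_t) = sigma^2, the variance is
  gamma(0) = sigma^2 * (1 + sum_i theta_i^2).
  sum_i theta_i^2 = (-0.292)^2 + (0.655)^2 = 0.085264 + 0.429025 = 0.514289.
  gamma(0) = 4 * (1 + 0.514289) = 4 * 1.514289 = 6.057156, which rounds to 6.0572.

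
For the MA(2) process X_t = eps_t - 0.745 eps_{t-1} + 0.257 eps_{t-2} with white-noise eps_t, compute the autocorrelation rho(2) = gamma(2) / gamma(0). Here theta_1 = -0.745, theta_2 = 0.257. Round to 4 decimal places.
\rho(2) = 0.1585

For an MA(q) process with theta_0 = 1, the autocovariance is
  gamma(k) = sigma^2 * sum_{i=0..q-k} theta_i * theta_{i+k},
and rho(k) = gamma(k) / gamma(0). Sigma^2 cancels.
  numerator   = (1)*(0.257) = 0.257.
  denominator = (1)^2 + (-0.745)^2 + (0.257)^2 = 1.621074.
  rho(2) = 0.257 / 1.621074 = 0.1585.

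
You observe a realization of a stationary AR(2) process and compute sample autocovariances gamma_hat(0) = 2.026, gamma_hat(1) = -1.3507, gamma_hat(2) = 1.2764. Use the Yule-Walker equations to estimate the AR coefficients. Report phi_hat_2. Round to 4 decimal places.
\hat\phi_{2} = 0.3340

The Yule-Walker equations for an AR(p) process read, in matrix form,
  Gamma_p phi = r_p,   with   (Gamma_p)_{ij} = gamma(|i - j|),
                       (r_p)_i = gamma(i),   i,j = 1..p.
Substitute the sample gammas (Toeplitz matrix and right-hand side of size 2):
  Gamma_p = [[2.026, -1.3507], [-1.3507, 2.026]]
  r_p     = [-1.3507, 1.2764]
Written out:
  2.026 phi_1 - 1.3507 phi_2 = -1.3507
  -1.3507 phi_1 + 2.026 phi_2 = 1.2764
Solve by Cramer's rule:
  det = gamma(0)^2 - gamma(1)^2 = (2.026)^2 - (-1.3507)^2 = 4.104676 - 1.82439049 = 2.28028551
  phi_hat_1 = [gamma(1) gamma(0) - gamma(1) gamma(2)] / det = [(-1.3507)(2.026) - (-1.3507)(1.2764)] / 2.28028551 = -1.01248472 / 2.28028551 = -0.444
  phi_hat_2 = [gamma(0) gamma(2) - gamma(1)^2] / det = [(2.026)(1.2764) - (-1.3507)^2] / 2.28028551 = 0.76159591 / 2.28028551 = 0.334
So phi_hat = [-0.4440, 0.3340].
Therefore phi_hat_2 = 0.3340.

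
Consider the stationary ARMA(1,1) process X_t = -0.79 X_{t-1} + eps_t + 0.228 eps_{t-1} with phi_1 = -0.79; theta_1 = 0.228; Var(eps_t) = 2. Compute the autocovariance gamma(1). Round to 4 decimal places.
\gamma(1) = -2.4516

Multiply the model equation by X_{t-k} and take expectations. With theta_0 = psi_0 = 1 and psi_j the MA(infinity) weights, this gives
  gamma(k) - sum_i phi_i gamma(k-i) = c_k,
  c_k = sigma^2 * sum_{j=k..q} theta_j psi_{j-k}   (c_k = 0 for k > q),
using gamma(-m) = gamma(m).
psi-weights needed (psi_j = theta_j + sum_i phi_i psi_{j-i}):
  psi_1 = theta_1 + phi_1 = 0.228 + (-0.79) = -0.562
Right-hand sides:
  c_0 = sigma^2 (1 + theta_1 psi_1) = 2 * (1 + (0.228)(-0.562)) = 2 * 0.871864 = 1.743728
  c_1 = sigma^2 theta_1 = 2 * (0.228) = 0.456
  c_2 = 0
Equations for k = 0 and k = 1 (AR order 1):
  gamma(0) = phi_1 gamma(1) + c_0
  gamma(1) = phi_1 gamma(0) + c_1
Substituting the second into the first: gamma(0) (1 - phi_1^2) = c_0 + phi_1 c_1, so
  gamma(0) = (c_0 + phi_1 c_1) / (1 - phi_1^2) = (1.743728 + (-0.79)(0.456)) / (1 - (-0.79)^2) = 1.383488 / 0.3759 = 3.680468.
  gamma(1) = phi_1 gamma(0) + c_1 = (-0.79)(3.680468) + (0.456) = -2.45157.
Therefore gamma(1) = -2.4516 (to 4 decimal places).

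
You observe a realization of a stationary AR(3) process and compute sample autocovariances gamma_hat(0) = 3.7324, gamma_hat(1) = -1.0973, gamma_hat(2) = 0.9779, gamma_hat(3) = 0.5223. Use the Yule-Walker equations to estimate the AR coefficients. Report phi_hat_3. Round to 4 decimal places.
\hat\phi_{3} = 0.2940

The Yule-Walker equations for an AR(p) process read, in matrix form,
  Gamma_p phi = r_p,   with   (Gamma_p)_{ij} = gamma(|i - j|),
                       (r_p)_i = gamma(i),   i,j = 1..p.
Substitute the sample gammas (Toeplitz matrix and right-hand side of size 3):
  Gamma_p = [[3.7324, -1.0973, 0.9779], [-1.0973, 3.7324, -1.0973], [0.9779, -1.0973, 3.7324]]
  r_p     = [-1.0973, 0.9779, 0.5223]
Written out (R1..R3):
  (R1) 3.7324 phi_1 - 1.0973 phi_2 + 0.9779 phi_3 = -1.0973
  (R2) -1.0973 phi_1 + 3.7324 phi_2 - 1.0973 phi_3 = 0.9779
  (R3) 0.9779 phi_1 - 1.0973 phi_2 + 3.7324 phi_3 = 0.5223
Gaussian elimination:
  R2 <- R2 - (-1.0973/3.7324) R1 = R2 - (-0.293993) R1:  3.409801 phi_2 - 0.809804 phi_3 = 0.655301
  R3 <- R3 - (0.9779/3.7324) R1 = R3 - (0.262003) R1:  -0.809804 phi_2 + 3.476187 phi_3 = 0.809796
  R3 <- R3 - (-0.809804/3.409801) R2 = R3 - (-0.237493) R2:  3.283864 phi_3 = 0.965425
Back-substitution:
  phi_hat_3 = 0.965425 / 3.283864 = 0.293991
  phi_hat_2 = (0.655301 - (-0.809804)(0.293991)) / 3.409801 = 0.262002
  phi_hat_1 = (-1.0973 - (-1.0973)(0.262002) - (0.9779)(0.293991)) / 3.7324 = -0.293993
So phi_hat = [-0.2940, 0.2620, 0.2940].
Therefore phi_hat_3 = 0.2940.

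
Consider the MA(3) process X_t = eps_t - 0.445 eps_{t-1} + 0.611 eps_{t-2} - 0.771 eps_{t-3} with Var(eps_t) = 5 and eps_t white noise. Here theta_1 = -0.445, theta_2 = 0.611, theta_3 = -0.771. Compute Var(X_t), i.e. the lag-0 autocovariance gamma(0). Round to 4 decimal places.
\gamma(0) = 10.8289

For an MA(q) process X_t = eps_t + sum_i theta_i eps_{t-i} with
Var(eps_t) = sigma^2, the variance is
  gamma(0) = sigma^2 * (1 + sum_i theta_i^2).
  sum_i theta_i^2 = (-0.445)^2 + (0.611)^2 + (-0.771)^2 = 0.198025 + 0.373321 + 0.594441 = 1.165787.
  gamma(0) = 5 * (1 + 1.165787) = 5 * 2.165787 = 10.828935, which rounds to 10.8289.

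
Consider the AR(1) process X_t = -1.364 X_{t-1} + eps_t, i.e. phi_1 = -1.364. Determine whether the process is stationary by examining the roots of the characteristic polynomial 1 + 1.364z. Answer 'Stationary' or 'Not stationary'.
\text{Not stationary}

The AR(p) characteristic polynomial is P(z) = 1 + 1.364z.
Stationarity requires all roots to lie outside the unit circle, i.e. |z| > 1 for every root.
This is linear in z: 1 + (1.364) z = 0  =>  z = -1/(1.364) = -0.733138,  |z| = 0.733138.
Moduli of all roots: 0.7331.
All moduli strictly greater than 1? No.
Verdict: Not stationary.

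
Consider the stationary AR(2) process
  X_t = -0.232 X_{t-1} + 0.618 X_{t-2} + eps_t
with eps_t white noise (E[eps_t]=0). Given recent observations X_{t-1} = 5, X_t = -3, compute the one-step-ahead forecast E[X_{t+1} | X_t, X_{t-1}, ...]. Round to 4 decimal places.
E[X_{t+1} \mid \mathcal F_t] = 3.7860

For an AR(p) model X_t = c + sum_i phi_i X_{t-i} + eps_t, the
one-step-ahead conditional mean is
  E[X_{t+1} | X_t, ...] = c + sum_i phi_i X_{t+1-i}.
Substitute known values:
  E[X_{t+1} | ...] = (-0.232) * (-3) + (0.618) * (5)
                   = 3.7860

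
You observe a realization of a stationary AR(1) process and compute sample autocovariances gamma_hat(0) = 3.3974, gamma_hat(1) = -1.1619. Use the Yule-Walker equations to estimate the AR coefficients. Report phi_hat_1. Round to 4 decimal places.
\hat\phi_{1} = -0.3420

The Yule-Walker equations for an AR(p) process read, in matrix form,
  Gamma_p phi = r_p,   with   (Gamma_p)_{ij} = gamma(|i - j|),
                       (r_p)_i = gamma(i),   i,j = 1..p.
Substitute the sample gammas (Toeplitz matrix and right-hand side of size 1):
  Gamma_p = [[3.3974]]
  r_p     = [-1.1619]
With p = 1 this is the single equation gamma(0) phi_1 = gamma(1):
  phi_hat_1 = gamma(1) / gamma(0) = -1.1619 / 3.3974 = -0.3420.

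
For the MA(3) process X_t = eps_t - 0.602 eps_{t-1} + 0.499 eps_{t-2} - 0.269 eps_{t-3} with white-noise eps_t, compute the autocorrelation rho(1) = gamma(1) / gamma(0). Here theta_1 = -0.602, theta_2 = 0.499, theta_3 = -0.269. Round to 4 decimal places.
\rho(1) = -0.6157

For an MA(q) process with theta_0 = 1, the autocovariance is
  gamma(k) = sigma^2 * sum_{i=0..q-k} theta_i * theta_{i+k},
and rho(k) = gamma(k) / gamma(0). Sigma^2 cancels.
  numerator   = (1)*(-0.602) + (-0.602)*(0.499) + (0.499)*(-0.269) = -1.036629.
  denominator = (1)^2 + (-0.602)^2 + (0.499)^2 + (-0.269)^2 = 1.683766.
  rho(1) = -1.036629 / 1.683766 = -0.6157.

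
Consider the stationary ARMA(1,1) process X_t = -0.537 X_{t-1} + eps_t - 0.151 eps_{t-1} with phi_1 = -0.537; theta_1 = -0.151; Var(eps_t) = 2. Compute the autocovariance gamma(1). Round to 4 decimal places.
\gamma(1) = -2.0904

Multiply the model equation by X_{t-k} and take expectations. With theta_0 = psi_0 = 1 and psi_j the MA(infinity) weights, this gives
  gamma(k) - sum_i phi_i gamma(k-i) = c_k,
  c_k = sigma^2 * sum_{j=k..q} theta_j psi_{j-k}   (c_k = 0 for k > q),
using gamma(-m) = gamma(m).
psi-weights needed (psi_j = theta_j + sum_i phi_i psi_{j-i}):
  psi_1 = theta_1 + phi_1 = -0.151 + (-0.537) = -0.688
Right-hand sides:
  c_0 = sigma^2 (1 + theta_1 psi_1) = 2 * (1 + (-0.151)(-0.688)) = 2 * 1.103888 = 2.207776
  c_1 = sigma^2 theta_1 = 2 * (-0.151) = -0.302
  c_2 = 0
Equations for k = 0 and k = 1 (AR order 1):
  gamma(0) = phi_1 gamma(1) + c_0
  gamma(1) = phi_1 gamma(0) + c_1
Substituting the second into the first: gamma(0) (1 - phi_1^2) = c_0 + phi_1 c_1, so
  gamma(0) = (c_0 + phi_1 c_1) / (1 - phi_1^2) = (2.207776 + (-0.537)(-0.302)) / (1 - (-0.537)^2) = 2.36995 / 0.711631 = 3.330307.
  gamma(1) = phi_1 gamma(0) + c_1 = (-0.537)(3.330307) + (-0.302) = -2.090375.
Therefore gamma(1) = -2.0904 (to 4 decimal places).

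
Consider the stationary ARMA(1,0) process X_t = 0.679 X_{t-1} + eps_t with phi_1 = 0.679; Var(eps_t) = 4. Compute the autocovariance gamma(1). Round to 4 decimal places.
\gamma(1) = 5.0393

Multiply the model equation by X_{t-k} and take expectations. With theta_0 = psi_0 = 1 and psi_j the MA(infinity) weights, this gives
  gamma(k) - sum_i phi_i gamma(k-i) = c_k,
  c_k = sigma^2 * sum_{j=k..q} theta_j psi_{j-k}   (c_k = 0 for k > q),
using gamma(-m) = gamma(m).
Pure AR (q = 0): c_0 = sigma^2 = 4, c_k = 0 for k >= 1.
Equations for k = 0 and k = 1 (AR order 1):
  gamma(0) = phi_1 gamma(1) + c_0
  gamma(1) = phi_1 gamma(0) + c_1
Substituting the second into the first: gamma(0) (1 - phi_1^2) = c_0 + phi_1 c_1, so
  gamma(0) = c_0 / (1 - phi_1^2) = 4 / (1 - (0.679)^2) = 4 / 0.538959 = 7.421715.
  gamma(1) = phi_1 gamma(0) = (0.679)(7.421715) = 5.039344.
Therefore gamma(1) = 5.0393 (to 4 decimal places).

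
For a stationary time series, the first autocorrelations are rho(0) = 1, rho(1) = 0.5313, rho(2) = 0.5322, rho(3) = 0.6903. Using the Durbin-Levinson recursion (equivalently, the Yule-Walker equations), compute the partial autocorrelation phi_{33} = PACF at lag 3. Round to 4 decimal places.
\phi_{33} = 0.5090

The PACF at lag k is phi_{kk}, the last component of the solution
to the Yule-Walker system G_k phi = r_k where
  (G_k)_{ij} = rho(|i - j|), (r_k)_i = rho(i), i,j = 1..k.
Equivalently, Durbin-Levinson gives phi_{kk} iteratively:
  phi_{11} = rho(1)
  phi_{kk} = [rho(k) - sum_{j=1..k-1} phi_{k-1,j} rho(k-j)]
            / [1 - sum_{j=1..k-1} phi_{k-1,j} rho(j)],
  phi_{k,j} = phi_{k-1,j} - phi_{kk} phi_{k-1,k-j},  j = 1..k-1.
Step k = 1:
  phi_11 = rho(1) = 0.5313.
Step k = 2:
  phi_22 = [rho(2) - phi_11 rho(1)] / [1 - phi_11 rho(1)] = [0.5322 - (0.5313)(0.5313)] / [1 - (0.5313)(0.5313)]
         = 0.24992031 / 0.71772031 = 0.348214.
  Update: phi_21 = phi_11 - phi_22 phi_11 = 0.5313 - (0.348214)(0.5313) = 0.346294.
Step k = 3:
  phi_33 = [rho(3) - phi_21 rho(2) - phi_22 rho(1)] / [1 - phi_21 rho(1) - phi_22 rho(2)]
    numerator   = 0.6903 - (0.346294)(0.5322) - (0.348214)(0.5313) = 0.32099627
    denominator = 1 - (0.346294)(0.5313) - (0.348214)(0.5322) = 0.63069454
  phi_33 = 0.32099627 / 0.63069454 = 0.509.
Therefore phi_{33} = 0.5090.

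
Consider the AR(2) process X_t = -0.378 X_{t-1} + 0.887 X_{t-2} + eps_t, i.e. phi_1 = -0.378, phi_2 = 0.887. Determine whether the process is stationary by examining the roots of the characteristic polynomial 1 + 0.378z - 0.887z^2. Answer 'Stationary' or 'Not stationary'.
\text{Not stationary}

The AR(p) characteristic polynomial is P(z) = 1 + 0.378z - 0.887z^2.
Stationarity requires all roots to lie outside the unit circle, i.e. |z| > 1 for every root.
Set 1 + (0.378) z + (-0.887) z^2 = 0, i.e. a z^2 + b z + c = 0 with a = -0.887, b = 0.378, c = 1.
Discriminant D = b^2 - 4ac = (0.378)^2 - 4*(-0.887)*1 = 0.142884 - (-3.548) = 3.690884.
D >= 0, so the roots are real: z = (-b +/- sqrt(D)) / (2a) = (-0.378 +/- 1.921167) / (-1.774).
  z_1 = (-0.378 + 1.921167) / (-1.774) = -0.8699,   |z_1| = 0.8699.
  z_2 = (-0.378 - 1.921167) / (-1.774) = 1.296,   |z_2| = 1.296.
Moduli of all roots: 0.8699, 1.2960.
All moduli strictly greater than 1? No.
Verdict: Not stationary.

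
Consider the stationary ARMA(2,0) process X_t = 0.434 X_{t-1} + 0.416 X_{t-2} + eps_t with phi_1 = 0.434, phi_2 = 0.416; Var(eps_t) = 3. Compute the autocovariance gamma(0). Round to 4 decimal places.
\gamma(0) = 8.1027

Multiply the model equation by X_{t-k} and take expectations. With theta_0 = psi_0 = 1 and psi_j the MA(infinity) weights, this gives
  gamma(k) - sum_i phi_i gamma(k-i) = c_k,
  c_k = sigma^2 * sum_{j=k..q} theta_j psi_{j-k}   (c_k = 0 for k > q),
using gamma(-m) = gamma(m).
Pure AR (q = 0): c_0 = sigma^2 = 3, c_k = 0 for k >= 1.
Equations for k = 0, 1, 2 (AR order 2, c_2 = 0):
  (E0) gamma(0) = phi_1 gamma(1) + phi_2 gamma(2) + c_0
  (E1) gamma(1) = phi_1 gamma(0) + phi_2 gamma(1) + c_1
  (E2) gamma(2) = phi_1 gamma(1) + phi_2 gamma(0)
From (E1): gamma(1) = A gamma(0) + B with
  A = phi_1 / (1 - phi_2) = 0.434 / 0.584 = 0.743151,   B = c_1 / (1 - phi_2) = 0 / 0.584 = 0.
Insert (E2) into (E0): gamma(0) (1 - phi_2^2) = phi_1 (1 + phi_2) gamma(1) + c_0.
  phi_1 (1 + phi_2) = (0.434)(1.416) = 0.614544,   1 - phi_2^2 = 0.826944.
Replace gamma(1) by A gamma(0) + B and collect gamma(0):
  gamma(0) [0.826944 - (0.614544)(0.743151)] = c_0 = 3
  gamma(0) * 0.370245 = 3
  gamma(0) = 3 / 0.370245 = 8.102738.
Therefore gamma(0) = 8.1027 (to 4 decimal places).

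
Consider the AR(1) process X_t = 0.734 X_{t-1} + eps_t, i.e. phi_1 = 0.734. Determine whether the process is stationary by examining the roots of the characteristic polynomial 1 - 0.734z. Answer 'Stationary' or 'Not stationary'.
\text{Stationary}

The AR(p) characteristic polynomial is P(z) = 1 - 0.734z.
Stationarity requires all roots to lie outside the unit circle, i.e. |z| > 1 for every root.
This is linear in z: 1 + (-0.734) z = 0  =>  z = -1/(-0.734) = 1.362398,  |z| = 1.362398.
Moduli of all roots: 1.3624.
All moduli strictly greater than 1? Yes.
Verdict: Stationary.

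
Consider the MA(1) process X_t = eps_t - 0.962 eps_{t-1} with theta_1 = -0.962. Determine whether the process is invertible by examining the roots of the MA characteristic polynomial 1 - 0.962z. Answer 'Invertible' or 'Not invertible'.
\text{Invertible}

The MA(q) characteristic polynomial is P(z) = 1 - 0.962z.
Invertibility requires all roots to lie outside the unit circle, i.e. |z| > 1 for every root.
This is linear in z: 1 + (-0.962) z = 0  =>  z = -1/(-0.962) = 1.039501,  |z| = 1.039501.
Moduli of all roots: 1.0395.
All moduli strictly greater than 1? Yes.
Verdict: Invertible.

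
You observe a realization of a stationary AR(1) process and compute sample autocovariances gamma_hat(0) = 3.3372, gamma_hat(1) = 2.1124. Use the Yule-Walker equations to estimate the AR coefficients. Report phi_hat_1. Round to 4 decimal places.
\hat\phi_{1} = 0.6330

The Yule-Walker equations for an AR(p) process read, in matrix form,
  Gamma_p phi = r_p,   with   (Gamma_p)_{ij} = gamma(|i - j|),
                       (r_p)_i = gamma(i),   i,j = 1..p.
Substitute the sample gammas (Toeplitz matrix and right-hand side of size 1):
  Gamma_p = [[3.3372]]
  r_p     = [2.1124]
With p = 1 this is the single equation gamma(0) phi_1 = gamma(1):
  phi_hat_1 = gamma(1) / gamma(0) = 2.1124 / 3.3372 = 0.6330.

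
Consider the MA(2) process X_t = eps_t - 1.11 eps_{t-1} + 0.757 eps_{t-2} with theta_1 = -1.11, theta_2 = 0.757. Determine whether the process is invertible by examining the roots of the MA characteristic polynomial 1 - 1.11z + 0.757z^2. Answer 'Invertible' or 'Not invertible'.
\text{Invertible}

The MA(q) characteristic polynomial is P(z) = 1 - 1.11z + 0.757z^2.
Invertibility requires all roots to lie outside the unit circle, i.e. |z| > 1 for every root.
Set 1 + (-1.11) z + (0.757) z^2 = 0, i.e. a z^2 + b z + c = 0 with a = 0.757, b = -1.11, c = 1.
Discriminant D = b^2 - 4ac = (-1.11)^2 - 4*(0.757)*1 = 1.2321 - (3.028) = -1.7959.
D < 0, so the roots are the complex-conjugate pair z = (-b +/- i sqrt(-D)) / (2a) = 0.7332 +/- 0.8851i.
For a conjugate pair |z|^2 = z * conj(z) = (product of roots) = c/a = 1/(0.757) = 1.321004, so |z| = sqrt(1.321004) = 1.1493 for both roots.
Moduli of all roots: 1.1493, 1.1493.
All moduli strictly greater than 1? Yes.
Verdict: Invertible.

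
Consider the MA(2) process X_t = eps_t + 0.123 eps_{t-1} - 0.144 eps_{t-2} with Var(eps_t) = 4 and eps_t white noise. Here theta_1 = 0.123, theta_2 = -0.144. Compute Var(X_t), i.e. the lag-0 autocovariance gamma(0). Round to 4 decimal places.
\gamma(0) = 4.1435

For an MA(q) process X_t = eps_t + sum_i theta_i eps_{t-i} with
Var(eps_t) = sigma^2, the variance is
  gamma(0) = sigma^2 * (1 + sum_i theta_i^2).
  sum_i theta_i^2 = (0.123)^2 + (-0.144)^2 = 0.015129 + 0.020736 = 0.035865.
  gamma(0) = 4 * (1 + 0.035865) = 4 * 1.035865 = 4.14346, which rounds to 4.1435.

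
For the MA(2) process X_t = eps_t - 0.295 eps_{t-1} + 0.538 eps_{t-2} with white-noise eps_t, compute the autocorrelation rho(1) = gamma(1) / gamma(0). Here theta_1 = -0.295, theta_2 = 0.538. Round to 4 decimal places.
\rho(1) = -0.3296

For an MA(q) process with theta_0 = 1, the autocovariance is
  gamma(k) = sigma^2 * sum_{i=0..q-k} theta_i * theta_{i+k},
and rho(k) = gamma(k) / gamma(0). Sigma^2 cancels.
  numerator   = (1)*(-0.295) + (-0.295)*(0.538) = -0.45371.
  denominator = (1)^2 + (-0.295)^2 + (0.538)^2 = 1.376469.
  rho(1) = -0.45371 / 1.376469 = -0.3296.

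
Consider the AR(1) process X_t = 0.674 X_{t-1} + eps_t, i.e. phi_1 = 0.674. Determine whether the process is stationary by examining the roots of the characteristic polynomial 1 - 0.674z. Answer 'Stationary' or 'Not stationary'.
\text{Stationary}

The AR(p) characteristic polynomial is P(z) = 1 - 0.674z.
Stationarity requires all roots to lie outside the unit circle, i.e. |z| > 1 for every root.
This is linear in z: 1 + (-0.674) z = 0  =>  z = -1/(-0.674) = 1.48368,  |z| = 1.48368.
Moduli of all roots: 1.4837.
All moduli strictly greater than 1? Yes.
Verdict: Stationary.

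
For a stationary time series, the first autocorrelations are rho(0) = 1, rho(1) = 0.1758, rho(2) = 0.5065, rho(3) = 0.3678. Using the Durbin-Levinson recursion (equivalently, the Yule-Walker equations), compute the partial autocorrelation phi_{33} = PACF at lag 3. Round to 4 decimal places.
\phi_{33} = 0.3210

The PACF at lag k is phi_{kk}, the last component of the solution
to the Yule-Walker system G_k phi = r_k where
  (G_k)_{ij} = rho(|i - j|), (r_k)_i = rho(i), i,j = 1..k.
Equivalently, Durbin-Levinson gives phi_{kk} iteratively:
  phi_{11} = rho(1)
  phi_{kk} = [rho(k) - sum_{j=1..k-1} phi_{k-1,j} rho(k-j)]
            / [1 - sum_{j=1..k-1} phi_{k-1,j} rho(j)],
  phi_{k,j} = phi_{k-1,j} - phi_{kk} phi_{k-1,k-j},  j = 1..k-1.
Step k = 1:
  phi_11 = rho(1) = 0.1758.
Step k = 2:
  phi_22 = [rho(2) - phi_11 rho(1)] / [1 - phi_11 rho(1)] = [0.5065 - (0.1758)(0.1758)] / [1 - (0.1758)(0.1758)]
         = 0.47559436 / 0.96909436 = 0.490762.
  Update: phi_21 = phi_11 - phi_22 phi_11 = 0.1758 - (0.490762)(0.1758) = 0.089524.
Step k = 3:
  phi_33 = [rho(3) - phi_21 rho(2) - phi_22 rho(1)] / [1 - phi_21 rho(1) - phi_22 rho(2)]
    numerator   = 0.3678 - (0.089524)(0.5065) - (0.490762)(0.1758) = 0.23618014
    denominator = 1 - (0.089524)(0.1758) - (0.490762)(0.5065) = 0.73569088
  phi_33 = 0.23618014 / 0.73569088 = 0.321.
Therefore phi_{33} = 0.3210.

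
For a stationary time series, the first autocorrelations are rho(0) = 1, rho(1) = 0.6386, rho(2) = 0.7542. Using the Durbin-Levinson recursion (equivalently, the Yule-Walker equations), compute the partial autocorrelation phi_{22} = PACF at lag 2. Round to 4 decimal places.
\phi_{22} = 0.5849

The PACF at lag k is phi_{kk}, the last component of the solution
to the Yule-Walker system G_k phi = r_k where
  (G_k)_{ij} = rho(|i - j|), (r_k)_i = rho(i), i,j = 1..k.
Equivalently, Durbin-Levinson gives phi_{kk} iteratively:
  phi_{11} = rho(1)
  phi_{kk} = [rho(k) - sum_{j=1..k-1} phi_{k-1,j} rho(k-j)]
            / [1 - sum_{j=1..k-1} phi_{k-1,j} rho(j)],
  phi_{k,j} = phi_{k-1,j} - phi_{kk} phi_{k-1,k-j},  j = 1..k-1.
Step k = 1:
  phi_11 = rho(1) = 0.6386.
Step k = 2:
  phi_22 = [rho(2) - phi_11 rho(1)] / [1 - phi_11 rho(1)] = [0.7542 - (0.6386)(0.6386)] / [1 - (0.6386)(0.6386)]
         = 0.34639004 / 0.59219004 = 0.5849.
Therefore phi_{22} = 0.5849.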